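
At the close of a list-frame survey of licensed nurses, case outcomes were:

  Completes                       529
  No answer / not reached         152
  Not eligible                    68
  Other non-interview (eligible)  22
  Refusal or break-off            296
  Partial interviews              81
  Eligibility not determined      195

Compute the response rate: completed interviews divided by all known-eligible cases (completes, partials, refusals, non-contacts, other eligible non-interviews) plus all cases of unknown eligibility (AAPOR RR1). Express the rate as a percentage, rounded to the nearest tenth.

Top = 529
Denom = 529 + 81 + 296 + 152 + 22 + 195 = 1275
RR1 = 529 / 1275 = 0.4149

41.5%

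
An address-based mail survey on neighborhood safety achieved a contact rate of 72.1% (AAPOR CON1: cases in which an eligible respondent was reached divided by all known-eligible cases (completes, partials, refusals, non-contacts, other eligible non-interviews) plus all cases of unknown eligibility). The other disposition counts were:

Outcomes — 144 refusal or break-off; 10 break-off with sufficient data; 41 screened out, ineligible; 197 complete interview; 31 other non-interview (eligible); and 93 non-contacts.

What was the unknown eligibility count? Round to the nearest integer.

Num → 197 + 10 + 144 + 31 = 382
CON1 = 382 / D = 0.721
D = 382 / 0.721 = 529.8
Other denominator terms total 475
unknown eligibility = 529.8 − 475 ≈ 55

55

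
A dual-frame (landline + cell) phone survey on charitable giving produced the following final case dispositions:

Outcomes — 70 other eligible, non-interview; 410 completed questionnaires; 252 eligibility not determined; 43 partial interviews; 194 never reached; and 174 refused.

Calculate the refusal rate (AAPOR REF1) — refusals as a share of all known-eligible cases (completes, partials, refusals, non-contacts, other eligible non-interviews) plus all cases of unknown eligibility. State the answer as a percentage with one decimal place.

Top → 174
Base → 410 + 43 + 174 + 194 + 70 + 252 = 1143
REF1 = 174 / 1143 = 0.1522

15.2%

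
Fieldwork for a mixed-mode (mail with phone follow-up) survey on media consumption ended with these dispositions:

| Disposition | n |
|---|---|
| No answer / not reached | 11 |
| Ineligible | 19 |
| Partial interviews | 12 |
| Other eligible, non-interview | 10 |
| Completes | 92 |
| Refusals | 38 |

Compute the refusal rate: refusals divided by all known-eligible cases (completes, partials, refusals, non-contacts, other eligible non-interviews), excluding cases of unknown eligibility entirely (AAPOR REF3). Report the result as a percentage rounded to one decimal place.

Top → 38
Denom → 92 + 12 + 38 + 11 + 10 = 163
REF3 = 38 / 163 = 0.2331

23.3%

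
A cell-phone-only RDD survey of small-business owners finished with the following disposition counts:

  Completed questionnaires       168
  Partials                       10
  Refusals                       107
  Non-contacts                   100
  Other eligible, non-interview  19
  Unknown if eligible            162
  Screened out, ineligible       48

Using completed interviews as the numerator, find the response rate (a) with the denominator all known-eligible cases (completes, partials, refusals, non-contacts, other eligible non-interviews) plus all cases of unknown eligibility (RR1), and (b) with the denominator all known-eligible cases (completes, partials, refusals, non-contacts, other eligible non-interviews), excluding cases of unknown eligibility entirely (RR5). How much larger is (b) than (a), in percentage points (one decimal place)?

11.9

Top → 168
Denom → 168 + 10 + 107 + 100 + 19 + 162 = 566
RR1 = 168 / 566 = 0.2968
Denom → 168 + 10 + 107 + 100 + 19 = 404
RR5 = 168 / 404 = 0.4158
Difference = 41.58 − 29.68 = 11.90 percentage points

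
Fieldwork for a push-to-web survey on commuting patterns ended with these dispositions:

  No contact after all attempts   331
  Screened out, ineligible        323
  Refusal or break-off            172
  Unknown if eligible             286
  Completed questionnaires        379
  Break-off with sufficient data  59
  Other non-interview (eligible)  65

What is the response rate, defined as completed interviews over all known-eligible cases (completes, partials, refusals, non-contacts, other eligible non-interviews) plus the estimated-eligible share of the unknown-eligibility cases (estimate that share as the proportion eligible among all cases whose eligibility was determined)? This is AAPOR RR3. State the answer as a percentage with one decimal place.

Numerator = 379
Known eligible = 379 + 59 + 172 + 331 + 65 = 1006
e = 1006 / (1006 + 323) = 1006 / 1329 = 0.7570
e × U = 0.7570 × 286 = 216.50
Base = 1006 + 216.50 = 1222.50
RR3 = 379 / 1222.50 = 0.3100

31.0%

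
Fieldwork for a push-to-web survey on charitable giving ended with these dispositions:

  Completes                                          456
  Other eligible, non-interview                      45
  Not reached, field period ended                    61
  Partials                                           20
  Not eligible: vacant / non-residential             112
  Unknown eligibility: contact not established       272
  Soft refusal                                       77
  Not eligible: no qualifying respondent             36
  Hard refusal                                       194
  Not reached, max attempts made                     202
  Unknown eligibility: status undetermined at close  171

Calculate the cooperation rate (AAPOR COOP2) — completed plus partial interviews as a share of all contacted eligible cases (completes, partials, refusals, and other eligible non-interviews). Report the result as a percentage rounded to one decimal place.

60.1%

Refused = 194 + 77 = 271
No contact after all attempts = 61 + 202 = 263
Unknown if eligible = 272 + 171 = 443
Ineligible = 36 + 112 = 148
Numerator = 456 + 20 = 476
Base = 456 + 20 + 271 + 45 = 792
COOP2 = 476 / 792 = 0.6010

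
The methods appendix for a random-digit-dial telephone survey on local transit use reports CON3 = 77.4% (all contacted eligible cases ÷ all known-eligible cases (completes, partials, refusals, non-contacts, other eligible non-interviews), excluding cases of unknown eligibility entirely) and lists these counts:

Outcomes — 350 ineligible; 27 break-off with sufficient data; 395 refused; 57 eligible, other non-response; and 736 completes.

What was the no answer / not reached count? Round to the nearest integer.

355

Num = 736 + 27 + 395 + 57 = 1215
CON3 = 1215 / D = 0.774
D = 1215 / 0.774 = 1569.8
Rest of base = 1215
no answer / not reached = 1569.8 − 1215 ≈ 355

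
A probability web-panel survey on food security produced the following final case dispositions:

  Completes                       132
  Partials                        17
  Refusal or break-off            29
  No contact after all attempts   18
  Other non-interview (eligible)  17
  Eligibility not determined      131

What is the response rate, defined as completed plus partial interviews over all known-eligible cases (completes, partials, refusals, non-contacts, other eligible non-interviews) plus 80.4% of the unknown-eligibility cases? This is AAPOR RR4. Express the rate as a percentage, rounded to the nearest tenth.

Num: 132 + 17 = 149
Eligible (known): 132 + 17 + 29 + 18 + 17 = 213
e × U: 0.8040 × 131 = 105.32
Base: 213 + 105.32 = 318.32
RR4 = 149 / 318.32 = 0.4681

46.8%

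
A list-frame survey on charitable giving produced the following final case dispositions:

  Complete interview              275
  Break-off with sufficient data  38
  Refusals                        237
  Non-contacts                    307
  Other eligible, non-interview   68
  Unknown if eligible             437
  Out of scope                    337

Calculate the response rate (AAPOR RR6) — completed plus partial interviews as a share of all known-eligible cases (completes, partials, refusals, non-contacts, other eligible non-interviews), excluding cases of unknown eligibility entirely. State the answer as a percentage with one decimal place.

33.8%

Num → 275 + 38 = 313
Denom → 275 + 38 + 237 + 307 + 68 = 925
RR6 = 313 / 925 = 0.3384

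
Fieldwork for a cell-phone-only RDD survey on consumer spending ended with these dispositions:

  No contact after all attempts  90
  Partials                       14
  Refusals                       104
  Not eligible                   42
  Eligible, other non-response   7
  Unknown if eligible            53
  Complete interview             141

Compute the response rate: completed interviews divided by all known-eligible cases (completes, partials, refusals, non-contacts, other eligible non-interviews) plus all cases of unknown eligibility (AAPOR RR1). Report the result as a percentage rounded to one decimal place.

Top = 141
Denom = 141 + 14 + 104 + 90 + 7 + 53 = 409
RR1 = 141 / 409 = 0.3447

34.5%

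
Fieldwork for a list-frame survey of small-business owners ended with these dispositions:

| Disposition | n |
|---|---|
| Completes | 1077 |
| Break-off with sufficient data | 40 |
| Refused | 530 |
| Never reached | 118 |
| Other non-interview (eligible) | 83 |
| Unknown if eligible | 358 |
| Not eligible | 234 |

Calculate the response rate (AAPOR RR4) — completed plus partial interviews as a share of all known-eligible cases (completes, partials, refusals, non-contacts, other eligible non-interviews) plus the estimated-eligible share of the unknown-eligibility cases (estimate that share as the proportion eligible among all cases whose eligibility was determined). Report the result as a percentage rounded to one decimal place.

51.6%

Numerator: 1077 + 40 = 1117
Eligible (known): 1077 + 40 + 530 + 118 + 83 = 1848
e = 1848 / (1848 + 234) = 1848 / 2082 = 0.8876
Eligible share of unknowns: 0.8876 × 358 = 317.76
Denom: 1848 + 317.76 = 2165.76
RR4 = 1117 / 2165.76 = 0.5158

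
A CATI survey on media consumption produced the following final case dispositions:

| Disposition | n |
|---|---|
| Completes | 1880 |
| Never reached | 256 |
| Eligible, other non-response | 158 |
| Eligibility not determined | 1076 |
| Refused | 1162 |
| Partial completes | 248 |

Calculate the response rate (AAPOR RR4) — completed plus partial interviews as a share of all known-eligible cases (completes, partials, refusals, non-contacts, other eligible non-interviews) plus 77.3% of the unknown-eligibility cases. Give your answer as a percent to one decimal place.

46.9%

Top: 1880 + 248 = 2128
Known eligible: 1880 + 248 + 1162 + 256 + 158 = 3704
Eligible share of unknowns: 0.7730 × 1076 = 831.75
Denominator: 3704 + 831.75 = 4535.75
RR4 = 2128 / 4535.75 = 0.4692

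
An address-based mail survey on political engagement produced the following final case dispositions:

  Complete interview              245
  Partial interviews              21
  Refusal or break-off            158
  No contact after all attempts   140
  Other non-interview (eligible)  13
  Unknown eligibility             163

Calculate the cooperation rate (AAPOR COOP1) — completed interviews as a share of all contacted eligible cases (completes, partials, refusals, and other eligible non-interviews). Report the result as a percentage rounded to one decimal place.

56.1%

Numerator: 245
Denominator: 245 + 21 + 158 + 13 = 437
COOP1 = 245 / 437 = 0.5606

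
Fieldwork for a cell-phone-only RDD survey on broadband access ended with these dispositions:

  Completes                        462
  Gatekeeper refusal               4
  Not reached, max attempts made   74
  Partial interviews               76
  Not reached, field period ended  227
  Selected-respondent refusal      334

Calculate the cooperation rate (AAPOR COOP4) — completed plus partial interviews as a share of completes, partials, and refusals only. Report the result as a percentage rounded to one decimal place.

Refused = 4 + 334 = 338
No contact after all attempts = 227 + 74 = 301
Numerator → 462 + 76 = 538
Base → 462 + 76 + 338 = 876
COOP4 = 538 / 876 = 0.6142

61.4%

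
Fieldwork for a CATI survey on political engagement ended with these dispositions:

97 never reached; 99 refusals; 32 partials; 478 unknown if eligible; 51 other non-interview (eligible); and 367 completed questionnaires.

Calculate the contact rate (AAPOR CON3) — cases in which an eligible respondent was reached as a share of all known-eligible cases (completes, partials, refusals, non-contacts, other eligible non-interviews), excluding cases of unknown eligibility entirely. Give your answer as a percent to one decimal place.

Numerator → 367 + 32 + 99 + 51 = 549
Denominator → 367 + 32 + 99 + 97 + 51 = 646
CON3 = 549 / 646 = 0.8498

85.0%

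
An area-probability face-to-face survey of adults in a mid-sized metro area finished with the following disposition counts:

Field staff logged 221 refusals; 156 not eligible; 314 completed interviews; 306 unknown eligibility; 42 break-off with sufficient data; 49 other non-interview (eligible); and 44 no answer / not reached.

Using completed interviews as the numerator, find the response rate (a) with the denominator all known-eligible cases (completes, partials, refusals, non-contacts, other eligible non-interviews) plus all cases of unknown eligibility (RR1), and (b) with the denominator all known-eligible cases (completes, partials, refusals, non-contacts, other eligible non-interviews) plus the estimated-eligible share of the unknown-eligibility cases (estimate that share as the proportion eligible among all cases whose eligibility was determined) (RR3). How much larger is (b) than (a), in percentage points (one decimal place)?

2.0

Top = 314
Denominator = 314 + 42 + 221 + 44 + 49 + 306 = 976
RR1 = 314 / 976 = 0.3217
Eligible (known) = 314 + 42 + 221 + 44 + 49 = 670
e = 670 / (670 + 156) = 670 / 826 = 0.8111
Eligible share of unknowns = 0.8111 × 306 = 248.20
Denominator = 670 + 248.20 = 918.20
RR3 = 314 / 918.20 = 0.3420
Difference = 34.20 − 32.17 = 2.03 percentage points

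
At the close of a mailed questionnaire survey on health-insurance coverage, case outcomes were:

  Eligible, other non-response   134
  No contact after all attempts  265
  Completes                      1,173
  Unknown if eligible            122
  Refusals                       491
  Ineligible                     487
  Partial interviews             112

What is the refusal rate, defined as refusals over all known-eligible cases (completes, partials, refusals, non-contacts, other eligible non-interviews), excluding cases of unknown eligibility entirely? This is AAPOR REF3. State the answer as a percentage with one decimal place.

Numerator: 491
Denominator: 1173 + 112 + 491 + 265 + 134 = 2175
REF3 = 491 / 2175 = 0.2257

22.6%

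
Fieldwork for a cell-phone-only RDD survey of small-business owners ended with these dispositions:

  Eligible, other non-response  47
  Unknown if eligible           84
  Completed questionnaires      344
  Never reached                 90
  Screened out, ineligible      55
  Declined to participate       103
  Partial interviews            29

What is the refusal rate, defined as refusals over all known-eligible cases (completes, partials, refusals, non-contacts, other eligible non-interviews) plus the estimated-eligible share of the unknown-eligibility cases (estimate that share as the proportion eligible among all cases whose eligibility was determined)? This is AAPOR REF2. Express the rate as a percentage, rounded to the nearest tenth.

14.9%

Top = 103
Known eligible = 344 + 29 + 103 + 90 + 47 = 613
e = 613 / (613 + 55) = 613 / 668 = 0.9177
e × U = 0.9177 × 84 = 77.09
Denominator = 613 + 77.09 = 690.09
REF2 = 103 / 690.09 = 0.1493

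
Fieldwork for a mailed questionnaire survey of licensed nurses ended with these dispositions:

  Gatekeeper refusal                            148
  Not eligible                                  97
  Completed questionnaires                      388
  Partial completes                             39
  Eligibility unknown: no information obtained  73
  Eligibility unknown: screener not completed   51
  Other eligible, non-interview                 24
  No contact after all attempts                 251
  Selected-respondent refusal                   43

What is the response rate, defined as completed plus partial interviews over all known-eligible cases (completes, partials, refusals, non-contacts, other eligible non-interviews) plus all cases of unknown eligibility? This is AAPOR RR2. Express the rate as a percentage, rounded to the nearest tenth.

Declined to participate = 148 + 43 = 191
Eligibility not determined = 51 + 73 = 124
Num = 388 + 39 = 427
Base = 388 + 39 + 191 + 251 + 24 + 124 = 1017
RR2 = 427 / 1017 = 0.4199

42.0%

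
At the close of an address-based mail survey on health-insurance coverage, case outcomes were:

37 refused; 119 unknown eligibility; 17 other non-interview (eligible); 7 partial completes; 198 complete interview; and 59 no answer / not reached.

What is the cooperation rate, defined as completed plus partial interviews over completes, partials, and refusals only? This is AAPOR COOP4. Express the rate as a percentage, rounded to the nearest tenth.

84.7%

Num → 198 + 7 = 205
Base → 198 + 7 + 37 = 242
COOP4 = 205 / 242 = 0.8471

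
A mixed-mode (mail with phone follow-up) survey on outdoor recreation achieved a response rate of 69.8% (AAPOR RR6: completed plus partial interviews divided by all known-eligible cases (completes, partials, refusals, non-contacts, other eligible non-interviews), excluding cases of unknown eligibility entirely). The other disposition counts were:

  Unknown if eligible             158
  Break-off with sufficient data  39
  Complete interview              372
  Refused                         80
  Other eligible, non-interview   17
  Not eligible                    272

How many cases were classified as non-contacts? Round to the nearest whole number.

81

Numerator: 372 + 39 = 411
RR6 = 411 / D = 0.698
D = 411 / 0.698 = 588.8
Remaining denominator categories sum to 508
non-contacts = 588.8 − 508 ≈ 81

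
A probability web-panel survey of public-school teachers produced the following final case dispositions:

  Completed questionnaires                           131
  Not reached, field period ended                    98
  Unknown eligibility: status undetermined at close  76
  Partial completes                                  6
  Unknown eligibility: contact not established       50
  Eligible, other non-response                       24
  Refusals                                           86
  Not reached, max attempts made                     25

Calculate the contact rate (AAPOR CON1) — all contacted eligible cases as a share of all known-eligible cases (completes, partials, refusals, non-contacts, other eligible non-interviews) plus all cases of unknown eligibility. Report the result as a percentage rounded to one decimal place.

49.8%

No answer / not reached = 98 + 25 = 123
Unknown eligibility = 50 + 76 = 126
Top = 131 + 6 + 86 + 24 = 247
Denom = 131 + 6 + 86 + 123 + 24 + 126 = 496
CON1 = 247 / 496 = 0.4980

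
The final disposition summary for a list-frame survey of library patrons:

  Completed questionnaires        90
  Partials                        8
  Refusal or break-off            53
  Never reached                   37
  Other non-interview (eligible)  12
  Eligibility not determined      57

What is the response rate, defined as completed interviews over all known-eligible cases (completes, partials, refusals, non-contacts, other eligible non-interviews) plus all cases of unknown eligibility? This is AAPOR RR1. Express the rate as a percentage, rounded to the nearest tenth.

Num = 90
Base = 90 + 8 + 53 + 37 + 12 + 57 = 257
RR1 = 90 / 257 = 0.3502

35.0%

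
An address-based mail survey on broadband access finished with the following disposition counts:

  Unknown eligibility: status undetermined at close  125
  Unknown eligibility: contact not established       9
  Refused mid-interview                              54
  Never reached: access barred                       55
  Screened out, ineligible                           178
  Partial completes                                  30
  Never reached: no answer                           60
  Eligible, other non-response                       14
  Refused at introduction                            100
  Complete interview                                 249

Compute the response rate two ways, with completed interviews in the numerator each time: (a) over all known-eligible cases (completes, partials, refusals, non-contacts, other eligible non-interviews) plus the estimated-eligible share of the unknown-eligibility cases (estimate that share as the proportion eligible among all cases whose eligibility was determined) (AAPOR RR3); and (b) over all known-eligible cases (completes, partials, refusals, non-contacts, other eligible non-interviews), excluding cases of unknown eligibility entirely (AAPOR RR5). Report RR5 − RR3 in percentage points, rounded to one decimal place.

6.8

Refusals = 100 + 54 = 154
No contact after all attempts = 60 + 55 = 115
Eligibility not determined = 9 + 125 = 134
Numerator = 249
Eligible (known) = 249 + 30 + 154 + 115 + 14 = 562
e = 562 / (562 + 178) = 562 / 740 = 0.7595
e × U = 0.7595 × 134 = 101.77
Base = 562 + 101.77 = 663.77
RR3 = 249 / 663.77 = 0.3751
Base = 249 + 30 + 154 + 115 + 14 = 562
RR5 = 249 / 562 = 0.4431
Difference = 44.31 − 37.51 = 6.80 percentage points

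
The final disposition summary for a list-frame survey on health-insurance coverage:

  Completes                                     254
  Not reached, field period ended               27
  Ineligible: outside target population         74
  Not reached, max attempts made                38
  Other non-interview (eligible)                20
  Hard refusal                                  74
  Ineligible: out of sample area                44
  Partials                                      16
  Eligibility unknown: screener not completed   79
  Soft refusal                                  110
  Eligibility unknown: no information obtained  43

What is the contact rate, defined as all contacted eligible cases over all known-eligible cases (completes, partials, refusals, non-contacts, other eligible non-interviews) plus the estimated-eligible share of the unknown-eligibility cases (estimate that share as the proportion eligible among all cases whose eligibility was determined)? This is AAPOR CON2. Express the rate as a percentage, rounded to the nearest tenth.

Declined to participate = 74 + 110 = 184
Never reached = 27 + 38 = 65
Eligibility not determined = 79 + 43 = 122
Out of scope = 74 + 44 = 118
Top = 254 + 16 + 184 + 20 = 474
Determined eligible = 254 + 16 + 184 + 65 + 20 = 539
e = 539 / (539 + 118) = 539 / 657 = 0.8204
Eligible share of unknowns = 0.8204 × 122 = 100.09
Denom = 539 + 100.09 = 639.09
CON2 = 474 / 639.09 = 0.7417

74.2%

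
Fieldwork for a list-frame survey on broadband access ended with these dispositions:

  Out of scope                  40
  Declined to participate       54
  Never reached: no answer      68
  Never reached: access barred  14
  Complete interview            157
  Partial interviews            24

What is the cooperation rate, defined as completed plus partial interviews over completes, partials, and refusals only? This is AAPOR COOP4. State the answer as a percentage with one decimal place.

77.0%

Never reached = 68 + 14 = 82
Top → 157 + 24 = 181
Denominator → 157 + 24 + 54 = 235
COOP4 = 181 / 235 = 0.7702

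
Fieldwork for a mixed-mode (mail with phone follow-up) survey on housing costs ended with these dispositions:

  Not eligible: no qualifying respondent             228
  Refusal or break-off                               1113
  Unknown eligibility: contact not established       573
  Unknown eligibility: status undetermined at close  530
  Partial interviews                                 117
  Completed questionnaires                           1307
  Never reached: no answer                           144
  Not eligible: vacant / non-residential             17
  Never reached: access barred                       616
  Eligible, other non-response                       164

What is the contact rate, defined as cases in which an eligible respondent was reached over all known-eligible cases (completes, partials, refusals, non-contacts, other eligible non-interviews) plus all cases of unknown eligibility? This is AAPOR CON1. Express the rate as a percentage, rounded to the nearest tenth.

Never reached = 144 + 616 = 760
Eligibility not determined = 573 + 530 = 1103
Out of scope = 228 + 17 = 245
Top → 1307 + 117 + 1113 + 164 = 2701
Base → 1307 + 117 + 1113 + 760 + 164 + 1103 = 4564
CON1 = 2701 / 4564 = 0.5918

59.2%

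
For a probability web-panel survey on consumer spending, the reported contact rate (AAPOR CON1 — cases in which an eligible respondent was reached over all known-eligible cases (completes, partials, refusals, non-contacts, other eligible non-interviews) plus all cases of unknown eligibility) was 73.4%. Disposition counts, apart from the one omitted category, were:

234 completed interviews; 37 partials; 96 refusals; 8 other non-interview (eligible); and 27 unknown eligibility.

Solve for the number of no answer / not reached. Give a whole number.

109

Top: 234 + 37 + 96 + 8 = 375
CON1 = 375 / D = 0.734
D = 375 / 0.734 = 510.9
Remaining denominator categories sum to 402
no answer / not reached = 510.9 − 402 ≈ 109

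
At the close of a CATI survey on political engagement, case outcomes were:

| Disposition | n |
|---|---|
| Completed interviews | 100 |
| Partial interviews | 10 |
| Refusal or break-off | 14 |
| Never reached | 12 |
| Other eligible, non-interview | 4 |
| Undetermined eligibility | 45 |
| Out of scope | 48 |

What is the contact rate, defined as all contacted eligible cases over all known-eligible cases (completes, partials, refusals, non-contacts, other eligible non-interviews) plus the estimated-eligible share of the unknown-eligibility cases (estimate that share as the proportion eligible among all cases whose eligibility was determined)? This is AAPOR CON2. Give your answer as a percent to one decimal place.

73.8%

Numerator: 100 + 10 + 14 + 4 = 128
Determined eligible: 100 + 10 + 14 + 12 + 4 = 140
e = 140 / (140 + 48) = 140 / 188 = 0.7447
Eligible share of unknowns: 0.7447 × 45 = 33.51
Base: 140 + 33.51 = 173.51
CON2 = 128 / 173.51 = 0.7377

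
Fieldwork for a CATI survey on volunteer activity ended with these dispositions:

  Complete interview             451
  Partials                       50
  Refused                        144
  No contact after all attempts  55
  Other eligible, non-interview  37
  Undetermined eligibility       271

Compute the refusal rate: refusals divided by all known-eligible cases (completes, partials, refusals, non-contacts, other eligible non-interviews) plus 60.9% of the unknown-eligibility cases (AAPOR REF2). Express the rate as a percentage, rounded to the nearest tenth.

Numerator → 144
Determined eligible → 451 + 50 + 144 + 55 + 37 = 737
Eligible share of unknowns → 0.6090 × 271 = 165.04
Denominator → 737 + 165.04 = 902.04
REF2 = 144 / 902.04 = 0.1596

16.0%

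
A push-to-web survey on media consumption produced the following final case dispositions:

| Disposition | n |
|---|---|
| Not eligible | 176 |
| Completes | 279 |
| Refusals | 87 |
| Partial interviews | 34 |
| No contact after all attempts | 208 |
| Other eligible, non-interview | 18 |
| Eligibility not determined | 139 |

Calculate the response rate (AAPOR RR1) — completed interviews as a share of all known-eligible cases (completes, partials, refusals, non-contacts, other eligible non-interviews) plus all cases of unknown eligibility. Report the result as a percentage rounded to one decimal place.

Num → 279
Denom → 279 + 34 + 87 + 208 + 18 + 139 = 765
RR1 = 279 / 765 = 0.3647

36.5%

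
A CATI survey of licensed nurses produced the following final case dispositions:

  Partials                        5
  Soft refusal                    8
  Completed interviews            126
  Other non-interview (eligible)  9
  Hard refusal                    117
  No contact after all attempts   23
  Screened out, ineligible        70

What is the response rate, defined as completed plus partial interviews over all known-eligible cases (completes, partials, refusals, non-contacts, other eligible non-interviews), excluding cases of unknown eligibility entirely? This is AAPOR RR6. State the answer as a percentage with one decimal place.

45.5%

Refused = 117 + 8 = 125
Top: 126 + 5 = 131
Base: 126 + 5 + 125 + 23 + 9 = 288
RR6 = 131 / 288 = 0.4549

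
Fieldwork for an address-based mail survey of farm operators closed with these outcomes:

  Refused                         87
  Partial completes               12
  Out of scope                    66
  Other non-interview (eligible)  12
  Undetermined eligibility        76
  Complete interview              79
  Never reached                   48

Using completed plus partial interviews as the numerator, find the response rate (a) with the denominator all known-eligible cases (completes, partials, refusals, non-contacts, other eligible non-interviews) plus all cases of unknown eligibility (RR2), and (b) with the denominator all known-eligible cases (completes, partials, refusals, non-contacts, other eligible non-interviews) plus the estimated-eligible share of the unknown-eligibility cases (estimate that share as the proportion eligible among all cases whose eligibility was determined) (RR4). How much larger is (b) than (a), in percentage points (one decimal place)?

Top = 79 + 12 = 91
Denom = 79 + 12 + 87 + 48 + 12 + 76 = 314
RR2 = 91 / 314 = 0.2898
Determined eligible = 79 + 12 + 87 + 48 + 12 = 238
e = 238 / (238 + 66) = 238 / 304 = 0.7829
Eligible share of unknowns = 0.7829 × 76 = 59.50
Denom = 238 + 59.50 = 297.50
RR4 = 91 / 297.50 = 0.3059
Difference = 30.59 − 28.98 = 1.61 percentage points

1.6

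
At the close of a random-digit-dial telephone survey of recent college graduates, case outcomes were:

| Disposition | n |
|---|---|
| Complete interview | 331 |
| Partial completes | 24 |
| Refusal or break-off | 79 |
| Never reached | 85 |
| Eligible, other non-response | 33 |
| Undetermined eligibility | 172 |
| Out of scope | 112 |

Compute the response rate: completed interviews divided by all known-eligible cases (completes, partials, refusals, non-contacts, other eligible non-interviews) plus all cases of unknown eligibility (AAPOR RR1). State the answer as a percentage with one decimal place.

Num → 331
Denominator → 331 + 24 + 79 + 85 + 33 + 172 = 724
RR1 = 331 / 724 = 0.4572

45.7%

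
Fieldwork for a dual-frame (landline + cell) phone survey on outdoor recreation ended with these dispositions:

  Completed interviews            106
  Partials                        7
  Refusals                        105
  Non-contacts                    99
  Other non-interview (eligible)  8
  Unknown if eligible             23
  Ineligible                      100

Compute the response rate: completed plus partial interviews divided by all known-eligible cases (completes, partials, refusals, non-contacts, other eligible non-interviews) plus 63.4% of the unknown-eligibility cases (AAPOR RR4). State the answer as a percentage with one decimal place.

33.3%

Num → 106 + 7 = 113
Eligible (known) → 106 + 7 + 105 + 99 + 8 = 325
Estimated eligible among unknowns → 0.6340 × 23 = 14.58
Base → 325 + 14.58 = 339.58
RR4 = 113 / 339.58 = 0.3328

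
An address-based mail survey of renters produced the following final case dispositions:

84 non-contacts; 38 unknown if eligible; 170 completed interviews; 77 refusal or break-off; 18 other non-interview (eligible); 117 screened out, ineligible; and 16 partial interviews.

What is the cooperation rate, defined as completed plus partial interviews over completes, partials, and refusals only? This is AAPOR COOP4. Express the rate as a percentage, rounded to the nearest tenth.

Num = 170 + 16 = 186
Denom = 170 + 16 + 77 = 263
COOP4 = 186 / 263 = 0.7072

70.7%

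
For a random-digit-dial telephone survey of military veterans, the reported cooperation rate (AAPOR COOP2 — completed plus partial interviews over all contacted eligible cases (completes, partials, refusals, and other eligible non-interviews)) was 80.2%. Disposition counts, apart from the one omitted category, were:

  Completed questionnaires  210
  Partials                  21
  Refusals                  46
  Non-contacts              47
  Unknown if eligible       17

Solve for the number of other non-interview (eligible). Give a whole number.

Num → 210 + 21 = 231
COOP2 = 231 / D = 0.802
D = 231 / 0.802 = 288.0
Other denominator terms total 277
other non-interview (eligible) = 288.0 − 277 ≈ 11

11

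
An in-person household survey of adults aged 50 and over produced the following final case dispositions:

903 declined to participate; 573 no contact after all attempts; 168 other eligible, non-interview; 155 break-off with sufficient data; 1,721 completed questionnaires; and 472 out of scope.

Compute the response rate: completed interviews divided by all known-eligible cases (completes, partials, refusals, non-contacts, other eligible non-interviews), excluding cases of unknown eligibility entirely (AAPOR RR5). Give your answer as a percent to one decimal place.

Num = 1721
Denominator = 1721 + 155 + 903 + 573 + 168 = 3520
RR5 = 1721 / 3520 = 0.4889

48.9%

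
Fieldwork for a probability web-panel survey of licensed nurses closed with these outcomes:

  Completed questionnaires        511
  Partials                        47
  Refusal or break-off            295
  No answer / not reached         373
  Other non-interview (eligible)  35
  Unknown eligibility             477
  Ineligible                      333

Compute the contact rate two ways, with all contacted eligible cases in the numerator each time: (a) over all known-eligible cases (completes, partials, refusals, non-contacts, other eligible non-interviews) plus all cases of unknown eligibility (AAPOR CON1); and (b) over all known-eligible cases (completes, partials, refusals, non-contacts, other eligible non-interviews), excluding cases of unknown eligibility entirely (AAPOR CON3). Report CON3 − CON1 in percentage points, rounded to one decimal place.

19.3

Num → 511 + 47 + 295 + 35 = 888
Base → 511 + 47 + 295 + 373 + 35 + 477 = 1738
CON1 = 888 / 1738 = 0.5109
Base → 511 + 47 + 295 + 373 + 35 = 1261
CON3 = 888 / 1261 = 0.7042
Difference = 70.42 − 51.09 = 19.33 percentage points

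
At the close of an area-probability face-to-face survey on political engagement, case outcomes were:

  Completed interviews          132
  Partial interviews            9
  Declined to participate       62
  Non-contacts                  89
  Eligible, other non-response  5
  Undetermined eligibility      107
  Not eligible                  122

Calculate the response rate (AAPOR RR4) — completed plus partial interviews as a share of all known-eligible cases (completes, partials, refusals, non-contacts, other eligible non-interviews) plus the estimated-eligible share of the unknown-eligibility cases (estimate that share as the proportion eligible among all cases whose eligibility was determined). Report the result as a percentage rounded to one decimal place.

37.8%

Num → 132 + 9 = 141
Determined eligible → 132 + 9 + 62 + 89 + 5 = 297
e = 297 / (297 + 122) = 297 / 419 = 0.7088
Estimated eligible among unknowns → 0.7088 × 107 = 75.84
Base → 297 + 75.84 = 372.84
RR4 = 141 / 372.84 = 0.3782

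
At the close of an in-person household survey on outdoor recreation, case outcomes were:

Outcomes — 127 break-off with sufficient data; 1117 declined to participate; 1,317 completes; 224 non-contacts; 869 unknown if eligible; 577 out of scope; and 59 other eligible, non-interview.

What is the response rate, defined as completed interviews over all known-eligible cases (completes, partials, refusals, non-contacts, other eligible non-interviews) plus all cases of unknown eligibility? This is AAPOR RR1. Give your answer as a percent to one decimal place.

Numerator: 1317
Base: 1317 + 127 + 1117 + 224 + 59 + 869 = 3713
RR1 = 1317 / 3713 = 0.3547

35.5%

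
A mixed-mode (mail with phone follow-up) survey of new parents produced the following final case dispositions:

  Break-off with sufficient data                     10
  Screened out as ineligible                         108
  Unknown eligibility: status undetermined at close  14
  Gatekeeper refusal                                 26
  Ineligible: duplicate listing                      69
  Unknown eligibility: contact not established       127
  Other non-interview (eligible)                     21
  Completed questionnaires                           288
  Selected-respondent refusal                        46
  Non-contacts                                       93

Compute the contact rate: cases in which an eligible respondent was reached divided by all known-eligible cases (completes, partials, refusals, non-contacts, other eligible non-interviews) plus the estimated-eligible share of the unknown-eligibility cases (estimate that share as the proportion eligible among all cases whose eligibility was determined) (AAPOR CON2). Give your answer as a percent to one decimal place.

66.6%

Refusal or break-off = 26 + 46 = 72
Unknown eligibility = 127 + 14 = 141
Not eligible = 108 + 69 = 177
Top = 288 + 10 + 72 + 21 = 391
Known eligible = 288 + 10 + 72 + 93 + 21 = 484
e = 484 / (484 + 177) = 484 / 661 = 0.7322
Estimated eligible among unknowns = 0.7322 × 141 = 103.24
Denom = 484 + 103.24 = 587.24
CON2 = 391 / 587.24 = 0.6658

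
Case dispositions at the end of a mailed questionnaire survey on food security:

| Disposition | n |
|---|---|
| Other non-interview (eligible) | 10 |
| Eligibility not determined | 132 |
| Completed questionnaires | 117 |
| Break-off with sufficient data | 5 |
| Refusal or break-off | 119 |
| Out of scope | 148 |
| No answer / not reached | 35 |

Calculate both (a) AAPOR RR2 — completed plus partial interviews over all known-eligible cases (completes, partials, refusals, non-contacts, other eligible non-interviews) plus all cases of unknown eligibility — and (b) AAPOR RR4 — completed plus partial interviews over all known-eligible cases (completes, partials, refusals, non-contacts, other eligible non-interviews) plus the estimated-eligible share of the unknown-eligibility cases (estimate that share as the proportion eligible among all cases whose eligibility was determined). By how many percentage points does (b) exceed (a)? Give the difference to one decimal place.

Numerator: 117 + 5 = 122
Base: 117 + 5 + 119 + 35 + 10 + 132 = 418
RR2 = 122 / 418 = 0.2919
Determined eligible: 117 + 5 + 119 + 35 + 10 = 286
e = 286 / (286 + 148) = 286 / 434 = 0.6590
Estimated eligible among unknowns: 0.6590 × 132 = 86.99
Base: 286 + 86.99 = 372.99
RR4 = 122 / 372.99 = 0.3271
Difference = 32.71 − 29.19 = 3.52 percentage points

3.5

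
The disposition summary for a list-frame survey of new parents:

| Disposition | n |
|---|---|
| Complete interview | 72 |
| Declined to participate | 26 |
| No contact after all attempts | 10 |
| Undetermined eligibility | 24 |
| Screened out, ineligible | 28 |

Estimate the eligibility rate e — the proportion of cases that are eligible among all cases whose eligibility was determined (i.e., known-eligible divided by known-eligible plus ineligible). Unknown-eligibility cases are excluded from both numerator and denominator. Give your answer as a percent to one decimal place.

Eligible (known) → 72 + 26 + 10 = 108
e = 108 / (108 + 28) = 108 / 136 = 0.7941

79.4%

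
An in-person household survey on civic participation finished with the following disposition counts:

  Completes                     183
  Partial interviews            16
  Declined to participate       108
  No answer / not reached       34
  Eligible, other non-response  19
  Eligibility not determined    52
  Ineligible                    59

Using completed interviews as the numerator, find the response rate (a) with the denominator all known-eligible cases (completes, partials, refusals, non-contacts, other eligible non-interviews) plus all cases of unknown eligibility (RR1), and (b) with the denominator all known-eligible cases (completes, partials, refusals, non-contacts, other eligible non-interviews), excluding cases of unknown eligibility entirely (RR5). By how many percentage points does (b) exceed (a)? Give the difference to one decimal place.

Numerator: 183
Denom: 183 + 16 + 108 + 34 + 19 + 52 = 412
RR1 = 183 / 412 = 0.4442
Denom: 183 + 16 + 108 + 34 + 19 = 360
RR5 = 183 / 360 = 0.5083
Difference = 50.83 − 44.42 = 6.41 percentage points

6.4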